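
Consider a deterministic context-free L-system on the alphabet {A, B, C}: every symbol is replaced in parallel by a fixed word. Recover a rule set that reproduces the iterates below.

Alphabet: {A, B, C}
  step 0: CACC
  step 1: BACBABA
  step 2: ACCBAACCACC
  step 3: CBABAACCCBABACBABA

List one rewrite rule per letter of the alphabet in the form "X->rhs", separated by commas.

  step 2 ⇒ step 3: ACCBAACCACC ⇒ C·BA·BA·AC·C·C·BA·BA·C·BA·BA
    A ↦ C
    B ↦ AC
    C ↦ BA

A->C, B->AC, C->BA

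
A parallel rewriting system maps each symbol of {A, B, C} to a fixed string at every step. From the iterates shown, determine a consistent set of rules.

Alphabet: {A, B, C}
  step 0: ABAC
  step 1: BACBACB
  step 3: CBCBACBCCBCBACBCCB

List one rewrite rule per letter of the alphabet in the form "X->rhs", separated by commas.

  step 0 ⇒ step 1: ABAC ⇒ BA·C·BA·CB
    A ↦ BA
    B ↦ C
    C ↦ CB

A->BA, B->C, C->CB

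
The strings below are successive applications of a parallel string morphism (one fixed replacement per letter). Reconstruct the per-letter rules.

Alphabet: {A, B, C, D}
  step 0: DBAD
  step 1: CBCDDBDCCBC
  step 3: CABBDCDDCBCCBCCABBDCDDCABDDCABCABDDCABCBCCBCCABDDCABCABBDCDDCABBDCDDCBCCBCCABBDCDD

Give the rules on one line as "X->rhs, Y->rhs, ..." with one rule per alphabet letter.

  step 0 ⇒ step 1: DBAD ⇒ CBC·DD·BDC·CBC
    A ↦ BDC
    B ↦ DD
    D ↦ CBC
    C ↦ CAB  (constrained at step 1)

A->BDC, B->DD, C->CAB, D->CBC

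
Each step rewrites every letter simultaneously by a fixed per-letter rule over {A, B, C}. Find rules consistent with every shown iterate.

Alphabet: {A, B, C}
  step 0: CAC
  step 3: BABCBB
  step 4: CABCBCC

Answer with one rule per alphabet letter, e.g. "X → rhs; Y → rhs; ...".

A->AB, B->C, C->B

  step 3 ⇒ step 4: BABCBB ⇒ C·AB·C·B·C·C
    A ↦ AB
    B ↦ C
    C ↦ B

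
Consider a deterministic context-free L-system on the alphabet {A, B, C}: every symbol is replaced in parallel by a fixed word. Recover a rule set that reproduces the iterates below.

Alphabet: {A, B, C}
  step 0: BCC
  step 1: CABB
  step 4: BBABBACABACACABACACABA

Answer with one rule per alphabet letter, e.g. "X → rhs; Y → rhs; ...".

  step 0 ⇒ step 1: BCC ⇒ CA·B·B
    B ↦ CA
    C ↦ B
    A ↦ BA  (constrained at step 1)

A->BA, B->CA, C->B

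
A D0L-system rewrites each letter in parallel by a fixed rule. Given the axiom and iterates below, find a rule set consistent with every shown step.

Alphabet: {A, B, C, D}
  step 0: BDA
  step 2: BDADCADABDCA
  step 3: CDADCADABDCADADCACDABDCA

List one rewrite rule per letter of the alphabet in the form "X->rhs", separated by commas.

A->DCA, B->C, C->B, D->DA

  step 2 ⇒ step 3: BDADCADABDCA ⇒ C·DA·DCA·DA·B·DCA·DA·DCA·C·DA·B·DCA
    A ↦ DCA
    B ↦ C
    C ↦ B
    D ↦ DA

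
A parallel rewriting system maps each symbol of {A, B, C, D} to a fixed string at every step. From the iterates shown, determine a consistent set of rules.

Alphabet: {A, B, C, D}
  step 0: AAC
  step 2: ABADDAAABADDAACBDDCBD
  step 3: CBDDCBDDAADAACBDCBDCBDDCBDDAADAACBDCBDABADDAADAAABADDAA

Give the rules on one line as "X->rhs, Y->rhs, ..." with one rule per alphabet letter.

A->CBD, B->D, C->ABA, D->DAA

  step 2 ⇒ step 3: ABADDAAABADDAACBDDCBD ⇒ CBD·D·CBD·DAA·DAA·CBD·CBD·CBD·D·CBD·DAA·DAA·CBD·CBD·ABA·D·DAA·DAA·ABA·D·DAA
    A ↦ CBD
    B ↦ D
    C ↦ ABA
    D ↦ DAA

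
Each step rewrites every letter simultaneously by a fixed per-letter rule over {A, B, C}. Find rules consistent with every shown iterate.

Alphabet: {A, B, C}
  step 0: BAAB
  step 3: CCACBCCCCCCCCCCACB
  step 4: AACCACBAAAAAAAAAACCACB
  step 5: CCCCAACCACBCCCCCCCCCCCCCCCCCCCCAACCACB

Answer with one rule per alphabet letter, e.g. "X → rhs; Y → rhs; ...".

  step 4 ⇒ step 5: AACCACBAAAAAAAAAACCACB ⇒ CC·CC·A·A·CC·A·CB·CC·CC·CC·CC·CC·CC·CC·CC·CC·CC·A·A·CC·A·CB
    A ↦ CC
    B ↦ CB
    C ↦ A

A->CC, B->CB, C->A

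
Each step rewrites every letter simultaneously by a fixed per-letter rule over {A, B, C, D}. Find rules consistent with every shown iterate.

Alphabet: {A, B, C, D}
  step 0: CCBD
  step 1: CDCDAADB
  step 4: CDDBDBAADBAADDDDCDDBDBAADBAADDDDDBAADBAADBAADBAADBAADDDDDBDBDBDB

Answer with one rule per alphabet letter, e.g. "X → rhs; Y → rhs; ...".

A->DD, B->AA, C->CD, D->DB

  step 0 ⇒ step 1: CCBD ⇒ CD·CD·AA·DB
    B ↦ AA
    C ↦ CD
    D ↦ DB
    A ↦ DD  (constrained at step 1)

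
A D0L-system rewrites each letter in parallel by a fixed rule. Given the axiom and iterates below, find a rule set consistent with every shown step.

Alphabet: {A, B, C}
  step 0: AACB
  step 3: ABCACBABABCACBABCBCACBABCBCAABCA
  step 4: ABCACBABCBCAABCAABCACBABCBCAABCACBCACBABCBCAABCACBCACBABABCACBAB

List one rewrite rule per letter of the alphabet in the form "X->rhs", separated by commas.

  step 3 ⇒ step 4: ABCACBABABCACBABCBCACBABCBCAABCA ⇒ AB·CA·CB·AB·CB·CA·AB·CA·AB·CA·CB·AB·CB·CA·AB·CA·CB·CA·CB·AB·CB·CA·AB·CA·CB·CA·CB·AB·AB·CA·CB·AB
    A ↦ AB
    B ↦ CA
    C ↦ CB

A->AB, B->CA, C->CB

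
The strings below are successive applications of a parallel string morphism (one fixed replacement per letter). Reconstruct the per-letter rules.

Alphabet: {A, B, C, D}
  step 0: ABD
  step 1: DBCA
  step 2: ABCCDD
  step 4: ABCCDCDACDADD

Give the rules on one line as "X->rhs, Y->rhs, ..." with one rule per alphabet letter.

  step 1 ⇒ step 2: DBCA ⇒ A·BC·CD·D
    A ↦ D
    B ↦ BC
    C ↦ CD
    D ↦ A

A->D, B->BC, C->CD, D->A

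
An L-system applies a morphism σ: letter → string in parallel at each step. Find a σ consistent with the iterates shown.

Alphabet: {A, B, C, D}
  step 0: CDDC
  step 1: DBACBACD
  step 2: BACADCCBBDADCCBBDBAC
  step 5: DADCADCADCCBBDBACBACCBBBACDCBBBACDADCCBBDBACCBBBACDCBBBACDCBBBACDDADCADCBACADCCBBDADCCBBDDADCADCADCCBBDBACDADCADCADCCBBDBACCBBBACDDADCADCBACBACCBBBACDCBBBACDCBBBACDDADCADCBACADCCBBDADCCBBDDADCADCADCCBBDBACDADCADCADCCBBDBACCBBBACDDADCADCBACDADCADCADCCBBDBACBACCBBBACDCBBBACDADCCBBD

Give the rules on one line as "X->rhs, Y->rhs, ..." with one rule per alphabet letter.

  step 1 ⇒ step 2: DBACBACD ⇒ BAC·ADC·CBB·D·ADC·CBB·D·BAC
    A ↦ CBB
    B ↦ ADC
    C ↦ D
    D ↦ BAC

A->CBB, B->ADC, C->D, D->BAC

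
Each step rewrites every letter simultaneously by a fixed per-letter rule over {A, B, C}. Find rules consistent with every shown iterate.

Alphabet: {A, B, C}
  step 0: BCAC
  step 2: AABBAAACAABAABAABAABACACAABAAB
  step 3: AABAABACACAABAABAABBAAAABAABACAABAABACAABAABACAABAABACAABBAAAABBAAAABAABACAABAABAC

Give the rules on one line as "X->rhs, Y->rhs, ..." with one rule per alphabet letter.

A->AAB, B->AC, C->BAA

  step 2 ⇒ step 3: AABBAAACAABAABAABAABACACAABAAB ⇒ AAB·AAB·AC·AC·AAB·AAB·AAB·BAA·AAB·AAB·AC·AAB·AAB·AC·AAB·AAB·AC·AAB·AAB·AC·AAB·BAA·AAB·BAA·AAB·AAB·AC·AAB·AAB·AC
    A ↦ AAB
    B ↦ AC
    C ↦ BAA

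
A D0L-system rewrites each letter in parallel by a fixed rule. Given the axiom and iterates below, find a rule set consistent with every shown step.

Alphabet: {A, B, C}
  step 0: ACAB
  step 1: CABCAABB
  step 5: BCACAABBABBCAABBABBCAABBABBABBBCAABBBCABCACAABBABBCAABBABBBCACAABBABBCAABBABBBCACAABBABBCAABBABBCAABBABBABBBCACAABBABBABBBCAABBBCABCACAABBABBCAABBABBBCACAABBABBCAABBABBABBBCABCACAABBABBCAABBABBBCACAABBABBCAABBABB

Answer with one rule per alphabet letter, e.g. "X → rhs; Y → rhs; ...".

A->CA, B->ABB, C->B

  step 0 ⇒ step 1: ACAB ⇒ CA·B·CA·ABB
    A ↦ CA
    B ↦ ABB
    C ↦ B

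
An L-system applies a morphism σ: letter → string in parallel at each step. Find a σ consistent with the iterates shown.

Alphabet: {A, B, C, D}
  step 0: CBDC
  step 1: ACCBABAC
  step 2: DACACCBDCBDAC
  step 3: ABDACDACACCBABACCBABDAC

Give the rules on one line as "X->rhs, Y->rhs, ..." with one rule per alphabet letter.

  step 2 ⇒ step 3: DACACCBDCBDAC ⇒ AB·D·AC·D·AC·AC·CB·AB·AC·CB·AB·D·AC
    A ↦ D
    B ↦ CB
    C ↦ AC
    D ↦ AB

A->D, B->CB, C->AC, D->AB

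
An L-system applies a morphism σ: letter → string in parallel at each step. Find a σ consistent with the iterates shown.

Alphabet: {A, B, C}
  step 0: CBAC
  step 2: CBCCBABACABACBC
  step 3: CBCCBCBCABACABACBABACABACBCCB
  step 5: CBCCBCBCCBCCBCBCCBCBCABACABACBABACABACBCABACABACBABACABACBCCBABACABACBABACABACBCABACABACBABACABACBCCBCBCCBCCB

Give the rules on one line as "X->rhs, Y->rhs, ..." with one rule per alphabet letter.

  step 2 ⇒ step 3: CBCCBABACABACBC ⇒ CB·C·CB·CB·C·ABA·C·ABA·CB·ABA·C·ABA·CB·C·CB
    A ↦ ABA
    B ↦ C
    C ↦ CB

A->ABA, B->C, C->CB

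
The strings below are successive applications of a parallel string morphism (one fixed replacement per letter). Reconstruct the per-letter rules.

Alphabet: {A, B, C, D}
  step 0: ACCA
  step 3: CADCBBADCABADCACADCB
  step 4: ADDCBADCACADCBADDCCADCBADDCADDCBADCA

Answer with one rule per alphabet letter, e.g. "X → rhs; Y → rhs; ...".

A->DC, B->CA, C->AD, D->B

  step 3 ⇒ step 4: CADCBBADCABADCACADCB ⇒ AD·DC·B·AD·CA·CA·DC·B·AD·DC·CA·DC·B·AD·DC·AD·DC·B·AD·CA
    A ↦ DC
    B ↦ CA
    C ↦ AD
    D ↦ B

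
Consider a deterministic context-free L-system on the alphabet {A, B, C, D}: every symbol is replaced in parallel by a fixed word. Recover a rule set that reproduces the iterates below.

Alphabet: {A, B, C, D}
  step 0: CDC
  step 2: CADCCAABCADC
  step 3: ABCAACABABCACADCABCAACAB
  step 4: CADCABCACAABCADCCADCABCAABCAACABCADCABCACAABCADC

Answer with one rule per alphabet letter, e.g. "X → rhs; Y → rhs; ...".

  step 3 ⇒ step 4: ABCAACABABCACADCABCAACAB ⇒ CA·DC·AB·CA·CA·AB·CA·DC·CA·DC·AB·CA·AB·CA·AC·AB·CA·DC·AB·CA·CA·AB·CA·DC
    A ↦ CA
    B ↦ DC
    C ↦ AB
    D ↦ AC

A->CA, B->DC, C->AB, D->AC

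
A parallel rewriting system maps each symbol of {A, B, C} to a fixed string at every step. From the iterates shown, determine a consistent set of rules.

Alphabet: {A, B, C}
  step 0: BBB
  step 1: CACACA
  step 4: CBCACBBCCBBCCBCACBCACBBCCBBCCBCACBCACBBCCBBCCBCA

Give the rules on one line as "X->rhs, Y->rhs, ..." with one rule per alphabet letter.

  step 0 ⇒ step 1: BBB ⇒ CA·CA·CA
    B ↦ CA
    A ↦ BC  (constrained at step 1)
    C ↦ CB  (constrained at step 1)

A->BC, B->CA, C->CB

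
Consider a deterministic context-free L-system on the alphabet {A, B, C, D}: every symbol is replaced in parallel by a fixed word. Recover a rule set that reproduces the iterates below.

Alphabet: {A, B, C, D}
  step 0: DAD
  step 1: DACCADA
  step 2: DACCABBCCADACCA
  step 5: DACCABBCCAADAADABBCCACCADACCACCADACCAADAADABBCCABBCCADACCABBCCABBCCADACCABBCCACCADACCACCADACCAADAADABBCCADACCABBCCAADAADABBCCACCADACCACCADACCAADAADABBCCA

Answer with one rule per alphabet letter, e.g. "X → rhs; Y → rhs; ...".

  step 1 ⇒ step 2: DACCADA ⇒ DA·CCA·B·B·CCA·DA·CCA
    A ↦ CCA
    C ↦ B
    D ↦ DA
    B ↦ ADA  (constrained at step 2)

A->CCA, B->ADA, C->B, D->DA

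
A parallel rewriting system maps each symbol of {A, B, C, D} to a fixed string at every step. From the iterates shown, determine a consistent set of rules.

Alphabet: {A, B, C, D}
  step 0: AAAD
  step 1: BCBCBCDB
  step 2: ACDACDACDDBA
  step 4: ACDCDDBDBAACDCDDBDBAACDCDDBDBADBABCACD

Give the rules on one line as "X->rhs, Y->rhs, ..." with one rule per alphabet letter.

  step 1 ⇒ step 2: BCBCBCDB ⇒ A·CD·A·CD·A·CD·DB·A
    B ↦ A
    C ↦ CD
    D ↦ DB
  step 0 ⇒ step 1: AAAD ⇒ BC·BC·BC·DB
    A ↦ BC

A->BC, B->A, C->CD, D->DB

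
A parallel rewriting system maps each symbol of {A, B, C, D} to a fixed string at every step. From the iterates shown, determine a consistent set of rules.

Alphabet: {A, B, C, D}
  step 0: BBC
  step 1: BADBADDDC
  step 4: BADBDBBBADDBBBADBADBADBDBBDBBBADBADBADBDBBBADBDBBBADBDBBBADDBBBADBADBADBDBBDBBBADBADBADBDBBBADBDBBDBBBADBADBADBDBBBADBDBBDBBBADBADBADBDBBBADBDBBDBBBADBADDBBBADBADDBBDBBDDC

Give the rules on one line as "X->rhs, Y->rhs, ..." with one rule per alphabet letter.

A->B, B->BAD, C->DDC, D->DBB

  step 0 ⇒ step 1: BBC ⇒ BAD·BAD·DDC
    B ↦ BAD
    C ↦ DDC
    A ↦ B  (constrained at step 1)
    D ↦ DBB  (constrained at step 1)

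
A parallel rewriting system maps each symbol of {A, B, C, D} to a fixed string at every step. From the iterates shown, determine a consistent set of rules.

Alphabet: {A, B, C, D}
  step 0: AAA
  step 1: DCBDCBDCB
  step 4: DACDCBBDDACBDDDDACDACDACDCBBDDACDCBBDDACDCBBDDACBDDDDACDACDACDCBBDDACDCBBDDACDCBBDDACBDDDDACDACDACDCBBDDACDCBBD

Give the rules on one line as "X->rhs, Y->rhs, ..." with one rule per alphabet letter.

  step 0 ⇒ step 1: AAA ⇒ DCB·DCB·DCB
    A ↦ DCB
    B ↦ D  (constrained at step 1)
    C ↦ BD  (constrained at step 1)
    D ↦ DAC  (constrained at step 1)

A->DCB, B->D, C->BD, D->DAC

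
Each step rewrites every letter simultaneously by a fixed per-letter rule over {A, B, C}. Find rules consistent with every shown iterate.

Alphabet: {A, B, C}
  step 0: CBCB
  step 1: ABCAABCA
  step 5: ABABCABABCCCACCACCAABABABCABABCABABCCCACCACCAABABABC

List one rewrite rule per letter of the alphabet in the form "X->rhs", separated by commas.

A->C, B->CA, C->AB

  step 0 ⇒ step 1: CBCB ⇒ AB·CA·AB·CA
    B ↦ CA
    C ↦ AB
    A ↦ C  (constrained at step 1)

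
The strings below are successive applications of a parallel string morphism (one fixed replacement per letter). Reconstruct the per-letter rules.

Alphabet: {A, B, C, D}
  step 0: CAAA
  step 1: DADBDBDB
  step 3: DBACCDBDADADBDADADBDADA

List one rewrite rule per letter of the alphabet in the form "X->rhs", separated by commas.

  step 0 ⇒ step 1: CAAA ⇒ DA·DB·DB·DB
    A ↦ DB
    C ↦ DA
    B ↦ CC  (constrained at step 1)
    D ↦ A  (constrained at step 1)

A->DB, B->CC, C->DA, D->A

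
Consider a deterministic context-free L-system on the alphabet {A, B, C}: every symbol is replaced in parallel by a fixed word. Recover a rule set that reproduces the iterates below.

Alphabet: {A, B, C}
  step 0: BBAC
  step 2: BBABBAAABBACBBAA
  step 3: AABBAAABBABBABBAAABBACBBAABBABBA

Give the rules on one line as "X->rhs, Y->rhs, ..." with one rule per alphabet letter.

  step 2 ⇒ step 3: BBABBAAABBACBBAA ⇒ A·A·BBA·A·A·BBA·BBA·BBA·A·A·BBA·CBB·A·A·BBA·BBA
    A ↦ BBA
    B ↦ A
    C ↦ CBB

A->BBA, B->A, C->CBB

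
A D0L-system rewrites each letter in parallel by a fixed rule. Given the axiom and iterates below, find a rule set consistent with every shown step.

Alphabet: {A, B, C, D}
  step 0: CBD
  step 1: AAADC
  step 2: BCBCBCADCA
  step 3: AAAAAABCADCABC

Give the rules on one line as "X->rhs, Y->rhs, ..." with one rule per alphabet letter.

  step 2 ⇒ step 3: BCBCBCADCA ⇒ A·A·A·A·A·A·BC·ADC·A·BC
    A ↦ BC
    B ↦ A
    C ↦ A
    D ↦ ADC

A->BC, B->A, C->A, D->ADC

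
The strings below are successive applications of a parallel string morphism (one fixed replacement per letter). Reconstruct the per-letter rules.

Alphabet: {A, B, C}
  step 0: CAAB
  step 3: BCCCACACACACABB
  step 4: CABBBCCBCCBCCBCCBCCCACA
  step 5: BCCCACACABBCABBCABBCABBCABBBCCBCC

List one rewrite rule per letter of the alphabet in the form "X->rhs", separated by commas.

  step 4 ⇒ step 5: CABBBCCBCCBCCBCCBCCCACA ⇒ B·CC·CA·CA·CA·B·B·CA·B·B·CA·B·B·CA·B·B·CA·B·B·B·CC·B·CC
    A ↦ CC
    B ↦ CA
    C ↦ B

A->CC, B->CA, C->B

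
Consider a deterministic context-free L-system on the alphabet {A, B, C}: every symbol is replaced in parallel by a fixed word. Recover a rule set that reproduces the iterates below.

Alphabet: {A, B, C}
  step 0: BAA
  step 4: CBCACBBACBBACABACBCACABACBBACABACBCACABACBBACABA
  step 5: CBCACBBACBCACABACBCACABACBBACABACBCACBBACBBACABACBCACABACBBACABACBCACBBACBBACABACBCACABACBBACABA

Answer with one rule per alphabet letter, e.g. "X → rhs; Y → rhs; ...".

  step 4 ⇒ step 5: CBCACBBACBBACABACBCACABACBBACABACBCACABACBBACABA ⇒ CB·CA·CB·BA·CB·CA·CA·BA·CB·CA·CA·BA·CB·BA·CA·BA·CB·CA·CB·BA·CB·BA·CA·BA·CB·CA·CA·BA·CB·BA·CA·BA·CB·CA·CB·BA·CB·BA·CA·BA·CB·CA·CA·BA·CB·BA·CA·BA
    A ↦ BA
    B ↦ CA
    C ↦ CB

A->BA, B->CA, C->CB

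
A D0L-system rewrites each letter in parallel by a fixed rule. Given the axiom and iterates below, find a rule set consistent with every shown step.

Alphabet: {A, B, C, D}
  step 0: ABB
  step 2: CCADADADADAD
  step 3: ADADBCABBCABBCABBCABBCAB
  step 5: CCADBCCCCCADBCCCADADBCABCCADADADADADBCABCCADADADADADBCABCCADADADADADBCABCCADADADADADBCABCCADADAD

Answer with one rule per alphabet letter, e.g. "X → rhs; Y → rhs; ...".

  step 2 ⇒ step 3: CCADADADADAD ⇒ AD·AD·BC·AB·BC·AB·BC·AB·BC·AB·BC·AB
    A ↦ BC
    C ↦ AD
    D ↦ AB
    B ↦ CC  (constrained at step 0)

A->BC, B->CC, C->AD, D->AB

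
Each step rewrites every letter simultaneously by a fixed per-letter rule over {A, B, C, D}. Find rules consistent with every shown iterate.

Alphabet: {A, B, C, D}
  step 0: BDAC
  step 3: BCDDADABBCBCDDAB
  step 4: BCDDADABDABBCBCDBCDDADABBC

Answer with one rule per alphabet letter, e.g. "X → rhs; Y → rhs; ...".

  step 3 ⇒ step 4: BCDDADABBCBCDDAB ⇒ BC·D·DA·DA·B·DA·B·BC·BC·D·BC·D·DA·DA·B·BC
    A ↦ B
    B ↦ BC
    C ↦ D
    D ↦ DA

A->B, B->BC, C->D, D->DA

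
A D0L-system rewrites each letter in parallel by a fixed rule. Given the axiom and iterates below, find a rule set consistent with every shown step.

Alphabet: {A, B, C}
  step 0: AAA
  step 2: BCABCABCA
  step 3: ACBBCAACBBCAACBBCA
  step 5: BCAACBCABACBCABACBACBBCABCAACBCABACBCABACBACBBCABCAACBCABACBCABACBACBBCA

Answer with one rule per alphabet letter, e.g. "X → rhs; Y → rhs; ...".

  step 2 ⇒ step 3: BCABCABCA ⇒ ACB·B·CA·ACB·B·CA·ACB·B·CA
    A ↦ CA
    B ↦ ACB
    C ↦ B

A->CA, B->ACB, C->B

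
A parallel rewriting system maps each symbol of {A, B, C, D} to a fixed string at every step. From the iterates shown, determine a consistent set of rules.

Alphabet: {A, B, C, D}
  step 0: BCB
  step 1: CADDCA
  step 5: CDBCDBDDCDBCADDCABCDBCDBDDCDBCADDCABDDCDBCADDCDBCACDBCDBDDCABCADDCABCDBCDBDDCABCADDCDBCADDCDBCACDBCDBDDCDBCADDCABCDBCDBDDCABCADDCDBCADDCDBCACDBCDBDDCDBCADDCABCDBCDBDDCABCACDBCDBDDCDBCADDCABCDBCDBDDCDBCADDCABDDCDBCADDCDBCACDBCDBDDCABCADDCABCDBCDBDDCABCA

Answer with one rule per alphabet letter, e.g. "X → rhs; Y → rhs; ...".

  step 0 ⇒ step 1: BCB ⇒ CA·DD·CA
    B ↦ CA
    C ↦ DD
    A ↦ CAB  (constrained at step 1)
    D ↦ CDB  (constrained at step 1)

A->CAB, B->CA, C->DD, D->CDB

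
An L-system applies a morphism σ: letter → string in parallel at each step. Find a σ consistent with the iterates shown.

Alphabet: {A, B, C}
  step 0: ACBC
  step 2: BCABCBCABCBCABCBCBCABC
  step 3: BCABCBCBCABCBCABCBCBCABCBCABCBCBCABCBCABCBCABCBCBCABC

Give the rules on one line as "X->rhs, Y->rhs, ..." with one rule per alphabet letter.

A->BC, B->BCA, C->BC

  step 2 ⇒ step 3: BCABCBCABCBCABCBCBCABC ⇒ BCA·BC·BC·BCA·BC·BCA·BC·BC·BCA·BC·BCA·BC·BC·BCA·BC·BCA·BC·BCA·BC·BC·BCA·BC
    A ↦ BC
    B ↦ BCA
    C ↦ BC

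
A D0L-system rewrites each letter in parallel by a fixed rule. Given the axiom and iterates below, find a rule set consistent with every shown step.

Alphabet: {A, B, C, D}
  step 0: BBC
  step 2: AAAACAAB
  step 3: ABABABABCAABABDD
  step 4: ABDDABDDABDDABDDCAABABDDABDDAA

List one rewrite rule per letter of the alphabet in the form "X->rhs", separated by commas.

A->AB, B->DD, C->CA, D->A

  step 3 ⇒ step 4: ABABABABCAABABDD ⇒ AB·DD·AB·DD·AB·DD·AB·DD·CA·AB·AB·DD·AB·DD·A·A
    A ↦ AB
    B ↦ DD
    C ↦ CA
    D ↦ A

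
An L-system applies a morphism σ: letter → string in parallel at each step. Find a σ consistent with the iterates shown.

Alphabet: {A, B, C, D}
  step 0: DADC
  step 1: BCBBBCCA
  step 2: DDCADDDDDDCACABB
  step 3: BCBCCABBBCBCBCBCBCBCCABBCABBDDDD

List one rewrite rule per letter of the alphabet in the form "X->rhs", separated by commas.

A->BB, B->DD, C->CA, D->BC

  step 2 ⇒ step 3: DDCADDDDDDCACABB ⇒ BC·BC·CA·BB·BC·BC·BC·BC·BC·BC·CA·BB·CA·BB·DD·DD
    A ↦ BB
    B ↦ DD
    C ↦ CA
    D ↦ BC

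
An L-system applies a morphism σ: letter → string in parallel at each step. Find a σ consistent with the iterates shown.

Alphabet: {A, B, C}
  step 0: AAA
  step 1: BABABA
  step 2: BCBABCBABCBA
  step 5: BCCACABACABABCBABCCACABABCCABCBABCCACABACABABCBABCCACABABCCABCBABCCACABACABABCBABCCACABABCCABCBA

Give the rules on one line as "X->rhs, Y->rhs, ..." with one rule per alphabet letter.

A->BA, B->BC, C->CA

  step 1 ⇒ step 2: BABABA ⇒ BC·BA·BC·BA·BC·BA
    A ↦ BA
    B ↦ BC
    C ↦ CA  (constrained at step 2)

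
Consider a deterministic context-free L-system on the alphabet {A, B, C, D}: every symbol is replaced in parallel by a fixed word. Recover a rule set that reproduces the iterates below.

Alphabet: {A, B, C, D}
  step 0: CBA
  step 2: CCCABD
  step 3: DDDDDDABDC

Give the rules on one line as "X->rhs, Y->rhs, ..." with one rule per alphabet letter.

  step 2 ⇒ step 3: CCCABD ⇒ DD·DD·DD·AB·D·C
    A ↦ AB
    B ↦ D
    C ↦ DD
    D ↦ C

A->AB, B->D, C->DD, D->C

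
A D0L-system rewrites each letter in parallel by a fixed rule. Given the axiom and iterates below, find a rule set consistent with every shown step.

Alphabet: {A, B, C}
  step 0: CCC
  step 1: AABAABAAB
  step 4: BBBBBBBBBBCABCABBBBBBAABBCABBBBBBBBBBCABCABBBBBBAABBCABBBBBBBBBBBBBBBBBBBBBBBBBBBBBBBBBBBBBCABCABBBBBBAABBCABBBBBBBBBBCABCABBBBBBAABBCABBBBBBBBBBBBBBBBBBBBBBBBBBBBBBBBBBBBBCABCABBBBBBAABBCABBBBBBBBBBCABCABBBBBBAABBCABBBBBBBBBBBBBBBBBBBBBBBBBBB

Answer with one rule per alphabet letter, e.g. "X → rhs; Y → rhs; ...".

  step 0 ⇒ step 1: CCC ⇒ AAB·AAB·AAB
    C ↦ AAB
    A ↦ BCA  (constrained at step 1)
    B ↦ BBB  (constrained at step 1)

A->BCA, B->BBB, C->AAB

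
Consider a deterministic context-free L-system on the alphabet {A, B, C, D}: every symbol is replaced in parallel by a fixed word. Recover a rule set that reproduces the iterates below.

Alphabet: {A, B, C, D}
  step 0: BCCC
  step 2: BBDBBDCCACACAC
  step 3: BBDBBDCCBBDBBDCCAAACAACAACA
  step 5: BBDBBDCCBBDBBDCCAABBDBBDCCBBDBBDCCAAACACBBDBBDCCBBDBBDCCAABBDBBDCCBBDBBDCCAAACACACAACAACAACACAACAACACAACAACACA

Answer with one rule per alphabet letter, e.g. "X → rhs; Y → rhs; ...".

A->AC, B->BBD, C->A, D->CC

  step 2 ⇒ step 3: BBDBBDCCACACAC ⇒ BBD·BBD·CC·BBD·BBD·CC·A·A·AC·A·AC·A·AC·A
    A ↦ AC
    B ↦ BBD
    C ↦ A
    D ↦ CC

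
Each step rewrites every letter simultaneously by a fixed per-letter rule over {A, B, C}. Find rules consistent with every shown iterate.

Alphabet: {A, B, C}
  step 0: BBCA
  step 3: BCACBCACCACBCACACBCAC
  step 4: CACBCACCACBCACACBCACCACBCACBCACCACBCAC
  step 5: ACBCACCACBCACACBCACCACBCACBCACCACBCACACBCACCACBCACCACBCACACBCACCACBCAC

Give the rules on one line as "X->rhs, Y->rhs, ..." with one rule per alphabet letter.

  step 4 ⇒ step 5: CACBCACCACBCACACBCACCACBCACBCACCACBCAC ⇒ AC·BC·AC·C·AC·BC·AC·AC·BC·AC·C·AC·BC·AC·BC·AC·C·AC·BC·AC·AC·BC·AC·C·AC·BC·AC·C·AC·BC·AC·AC·BC·AC·C·AC·BC·AC
    A ↦ BC
    B ↦ C
    C ↦ AC

A->BC, B->C, C->AC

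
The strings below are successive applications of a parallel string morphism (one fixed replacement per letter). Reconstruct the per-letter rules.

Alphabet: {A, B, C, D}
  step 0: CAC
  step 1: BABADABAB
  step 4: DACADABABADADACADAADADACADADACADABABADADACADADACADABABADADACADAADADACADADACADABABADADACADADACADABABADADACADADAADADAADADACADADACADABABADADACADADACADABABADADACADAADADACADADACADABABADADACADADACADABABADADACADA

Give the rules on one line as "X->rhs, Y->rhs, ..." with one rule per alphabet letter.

  step 0 ⇒ step 1: CAC ⇒ BAB·ADA·BAB
    A ↦ ADA
    C ↦ BAB
    B ↦ DA  (constrained at step 1)
    D ↦ DAC  (constrained at step 1)

A->ADA, B->DA, C->BAB, D->DAC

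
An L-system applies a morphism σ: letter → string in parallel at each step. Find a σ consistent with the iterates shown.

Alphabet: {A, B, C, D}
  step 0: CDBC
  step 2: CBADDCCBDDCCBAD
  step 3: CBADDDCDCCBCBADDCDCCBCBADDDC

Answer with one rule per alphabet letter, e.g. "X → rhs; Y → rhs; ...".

  step 2 ⇒ step 3: CBADDCCBDDCCBAD ⇒ CB·AD·D·DC·DC·CB·CB·AD·DC·DC·CB·CB·AD·D·DC
    A ↦ D
    B ↦ AD
    C ↦ CB
    D ↦ DC

A->D, B->AD, C->CB, D->DC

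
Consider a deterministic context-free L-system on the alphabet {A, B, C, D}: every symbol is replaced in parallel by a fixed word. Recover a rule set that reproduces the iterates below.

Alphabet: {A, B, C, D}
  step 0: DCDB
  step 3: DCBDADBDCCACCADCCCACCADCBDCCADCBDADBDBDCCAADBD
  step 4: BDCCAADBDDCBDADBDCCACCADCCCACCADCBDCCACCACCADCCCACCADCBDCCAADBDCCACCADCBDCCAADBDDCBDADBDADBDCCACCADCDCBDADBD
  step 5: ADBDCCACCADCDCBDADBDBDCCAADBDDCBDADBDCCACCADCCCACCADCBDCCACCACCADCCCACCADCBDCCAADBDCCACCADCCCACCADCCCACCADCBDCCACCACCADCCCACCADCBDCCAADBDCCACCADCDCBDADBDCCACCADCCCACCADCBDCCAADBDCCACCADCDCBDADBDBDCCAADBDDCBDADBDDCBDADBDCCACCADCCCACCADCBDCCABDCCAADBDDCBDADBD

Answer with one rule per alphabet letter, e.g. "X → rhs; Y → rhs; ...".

A->DC, B->AD, C->CCA, D->BD

  step 4 ⇒ step 5: BDCCAADBDDCBDADBDCCACCADCCCACCADCBDCCACCACCADCCCACCADCBDCCAADBDCCACCADCBDCCAADBDDCBDADBDADBDCCACCADCDCBDADBD ⇒ AD·BD·CCA·CCA·DC·DC·BD·AD·BD·BD·CCA·AD·BD·DC·BD·AD·BD·CCA·CCA·DC·CCA·CCA·DC·BD·CCA·CCA·CCA·DC·CCA·CCA·DC·BD·CCA·AD·BD·CCA·CCA·DC·CCA·CCA·DC·CCA·CCA·DC·BD·CCA·CCA·CCA·DC·CCA·CCA·DC·BD·CCA·AD·BD·CCA·CCA·DC·DC·BD·AD·BD·CCA·CCA·DC·CCA·CCA·DC·BD·CCA·AD·BD·CCA·CCA·DC·DC·BD·AD·BD·BD·CCA·AD·BD·DC·BD·AD·BD·DC·BD·AD·BD·CCA·CCA·DC·CCA·CCA·DC·BD·CCA·BD·CCA·AD·BD·DC·BD·AD·BD
    A ↦ DC
    B ↦ AD
    C ↦ CCA
    D ↦ BD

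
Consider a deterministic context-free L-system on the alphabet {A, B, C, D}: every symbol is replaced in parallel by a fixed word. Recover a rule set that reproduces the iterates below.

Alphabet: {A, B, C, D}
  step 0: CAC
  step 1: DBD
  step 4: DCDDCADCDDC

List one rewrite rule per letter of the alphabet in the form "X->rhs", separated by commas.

  step 0 ⇒ step 1: CAC ⇒ D·B·D
    A ↦ B
    C ↦ D
    B ↦ A  (constrained at step 1)
    D ↦ DC  (constrained at step 1)

A->B, B->A, C->D, D->DC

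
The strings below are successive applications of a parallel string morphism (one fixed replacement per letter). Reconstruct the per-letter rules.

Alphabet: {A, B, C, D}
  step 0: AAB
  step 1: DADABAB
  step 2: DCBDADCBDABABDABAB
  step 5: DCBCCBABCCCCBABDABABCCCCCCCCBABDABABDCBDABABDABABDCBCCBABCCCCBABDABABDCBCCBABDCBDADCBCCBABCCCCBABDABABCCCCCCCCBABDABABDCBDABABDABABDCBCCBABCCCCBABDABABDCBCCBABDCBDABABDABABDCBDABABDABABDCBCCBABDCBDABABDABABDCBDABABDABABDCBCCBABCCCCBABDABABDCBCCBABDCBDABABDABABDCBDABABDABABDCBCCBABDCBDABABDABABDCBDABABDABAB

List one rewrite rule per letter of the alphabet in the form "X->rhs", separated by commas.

A->DA, B->BAB, C->CC, D->DCB

  step 1 ⇒ step 2: DADABAB ⇒ DCB·DA·DCB·DA·BAB·DA·BAB
    A ↦ DA
    B ↦ BAB
    D ↦ DCB
    C ↦ CC  (constrained at step 2)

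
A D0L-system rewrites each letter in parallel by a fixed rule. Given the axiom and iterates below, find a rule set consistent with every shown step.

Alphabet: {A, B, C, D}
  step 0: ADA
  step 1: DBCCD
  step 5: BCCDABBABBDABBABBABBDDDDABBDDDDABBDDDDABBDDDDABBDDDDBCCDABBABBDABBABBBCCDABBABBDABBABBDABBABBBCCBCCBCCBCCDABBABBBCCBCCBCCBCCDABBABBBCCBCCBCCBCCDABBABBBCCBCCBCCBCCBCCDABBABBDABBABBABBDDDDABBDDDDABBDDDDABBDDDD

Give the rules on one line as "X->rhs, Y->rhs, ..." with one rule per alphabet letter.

  step 0 ⇒ step 1: ADA ⇒ D·BCC·D
    A ↦ D
    D ↦ BCC
    B ↦ ABB  (constrained at step 1)
    C ↦ DD  (constrained at step 1)

A->D, B->ABB, C->DD, D->BCC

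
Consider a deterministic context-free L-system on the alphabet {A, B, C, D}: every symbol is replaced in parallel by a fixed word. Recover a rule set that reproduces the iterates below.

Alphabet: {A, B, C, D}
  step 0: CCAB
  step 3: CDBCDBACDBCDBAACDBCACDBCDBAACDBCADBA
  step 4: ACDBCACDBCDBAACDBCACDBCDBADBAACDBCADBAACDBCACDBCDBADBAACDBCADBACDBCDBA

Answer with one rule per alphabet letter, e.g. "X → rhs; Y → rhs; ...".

  step 3 ⇒ step 4: CDBCDBACDBCDBAACDBCACDBCDBAACDBCADBA ⇒ A·C·DBC·A·C·DBC·DBA·A·C·DBC·A·C·DBC·DBA·DBA·A·C·DBC·A·DBA·A·C·DBC·A·C·DBC·DBA·DBA·A·C·DBC·A·DBA·C·DBC·DBA
    A ↦ DBA
    B ↦ DBC
    C ↦ A
    D ↦ C

A->DBA, B->DBC, C->A, D->C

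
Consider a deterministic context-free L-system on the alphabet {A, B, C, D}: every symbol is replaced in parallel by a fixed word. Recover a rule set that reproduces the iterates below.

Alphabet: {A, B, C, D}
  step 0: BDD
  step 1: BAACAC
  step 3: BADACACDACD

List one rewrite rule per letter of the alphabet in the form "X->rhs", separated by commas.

A->D, B->BA, C->A, D->AC

  step 0 ⇒ step 1: BDD ⇒ BA·AC·AC
    B ↦ BA
    D ↦ AC
    A ↦ D  (constrained at step 1)
    C ↦ A  (constrained at step 1)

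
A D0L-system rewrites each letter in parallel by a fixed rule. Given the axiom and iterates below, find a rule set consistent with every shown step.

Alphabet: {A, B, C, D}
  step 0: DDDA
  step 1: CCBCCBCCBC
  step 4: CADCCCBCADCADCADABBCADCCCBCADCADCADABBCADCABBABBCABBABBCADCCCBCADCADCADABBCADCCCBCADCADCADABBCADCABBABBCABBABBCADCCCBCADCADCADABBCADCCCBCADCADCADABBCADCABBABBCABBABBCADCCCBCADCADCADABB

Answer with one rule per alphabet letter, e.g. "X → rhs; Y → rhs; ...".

A->C, B->ABB, C->CAD, D->CCB

  step 0 ⇒ step 1: DDDA ⇒ CCB·CCB·CCB·C
    A ↦ C
    D ↦ CCB
    B ↦ ABB  (constrained at step 1)
    C ↦ CAD  (constrained at step 1)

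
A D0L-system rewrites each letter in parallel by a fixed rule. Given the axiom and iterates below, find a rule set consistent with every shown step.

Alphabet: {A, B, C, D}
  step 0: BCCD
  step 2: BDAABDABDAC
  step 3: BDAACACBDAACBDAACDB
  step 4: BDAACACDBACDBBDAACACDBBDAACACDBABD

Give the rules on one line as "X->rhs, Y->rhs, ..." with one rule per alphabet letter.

  step 3 ⇒ step 4: BDAACACBDAACBDAACDB ⇒ BD·A·AC·AC·DB·AC·DB·BD·A·AC·AC·DB·BD·A·AC·AC·DB·A·BD
    A ↦ AC
    B ↦ BD
    C ↦ DB
    D ↦ A

A->AC, B->BD, C->DB, D->A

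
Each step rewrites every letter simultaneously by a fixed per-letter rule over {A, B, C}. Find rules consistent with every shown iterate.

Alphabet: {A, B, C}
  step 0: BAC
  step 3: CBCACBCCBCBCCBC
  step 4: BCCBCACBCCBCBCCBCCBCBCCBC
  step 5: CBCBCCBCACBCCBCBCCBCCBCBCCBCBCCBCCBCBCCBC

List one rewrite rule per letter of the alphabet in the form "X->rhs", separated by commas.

A->AC, B->C, C->BC

  step 4 ⇒ step 5: BCCBCACBCCBCBCCBCCBCBCCBC ⇒ C·BC·BC·C·BC·AC·BC·C·BC·BC·C·BC·C·BC·BC·C·BC·BC·C·BC·C·BC·BC·C·BC
    A ↦ AC
    B ↦ C
    C ↦ BC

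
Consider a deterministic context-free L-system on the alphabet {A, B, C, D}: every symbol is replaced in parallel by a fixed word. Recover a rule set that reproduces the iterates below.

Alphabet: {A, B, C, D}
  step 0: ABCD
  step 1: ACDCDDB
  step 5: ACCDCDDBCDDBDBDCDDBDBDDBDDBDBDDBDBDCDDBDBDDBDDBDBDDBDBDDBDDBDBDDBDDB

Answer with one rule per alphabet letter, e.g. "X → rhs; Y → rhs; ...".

A->AC, B->D, C->CD, D->DB

  step 0 ⇒ step 1: ABCD ⇒ AC·D·CD·DB
    A ↦ AC
    B ↦ D
    C ↦ CD
    D ↦ DB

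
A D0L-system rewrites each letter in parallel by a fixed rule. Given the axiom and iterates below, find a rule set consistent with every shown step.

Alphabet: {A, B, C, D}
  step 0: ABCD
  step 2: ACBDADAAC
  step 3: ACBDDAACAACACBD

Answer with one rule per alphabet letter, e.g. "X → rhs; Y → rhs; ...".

  step 2 ⇒ step 3: ACBDADAAC ⇒ AC·BD·D·A·AC·A·AC·AC·BD
    A ↦ AC
    B ↦ D
    C ↦ BD
    D ↦ A

A->AC, B->D, C->BD, D->A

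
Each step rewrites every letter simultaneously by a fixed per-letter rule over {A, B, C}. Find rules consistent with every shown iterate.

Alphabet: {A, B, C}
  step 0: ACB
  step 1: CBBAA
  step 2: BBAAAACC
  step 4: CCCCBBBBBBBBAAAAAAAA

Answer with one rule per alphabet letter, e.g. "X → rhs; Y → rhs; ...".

A->C, B->AA, C->BB

  step 1 ⇒ step 2: CBBAA ⇒ BB·AA·AA·C·C
    A ↦ C
    B ↦ AA
    C ↦ BB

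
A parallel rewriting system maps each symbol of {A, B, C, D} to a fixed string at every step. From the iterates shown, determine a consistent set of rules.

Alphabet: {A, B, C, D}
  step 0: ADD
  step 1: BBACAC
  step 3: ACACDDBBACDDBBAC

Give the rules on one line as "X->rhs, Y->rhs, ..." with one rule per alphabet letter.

  step 0 ⇒ step 1: ADD ⇒ BB·AC·AC
    A ↦ BB
    D ↦ AC
    B ↦ D  (constrained at step 1)
    C ↦ AC  (constrained at step 1)

A->BB, B->D, C->AC, D->AC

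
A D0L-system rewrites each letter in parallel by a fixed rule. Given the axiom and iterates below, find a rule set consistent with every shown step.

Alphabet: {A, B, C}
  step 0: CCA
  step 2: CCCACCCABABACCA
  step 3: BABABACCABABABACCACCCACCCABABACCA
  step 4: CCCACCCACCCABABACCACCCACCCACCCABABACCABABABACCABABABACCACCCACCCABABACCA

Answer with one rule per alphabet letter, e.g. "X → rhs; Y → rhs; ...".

A->CCA, B->C, C->BA

  step 3 ⇒ step 4: BABABACCABABABACCACCCACCCABABACCA ⇒ C·CCA·C·CCA·C·CCA·BA·BA·CCA·C·CCA·C·CCA·C·CCA·BA·BA·CCA·BA·BA·BA·CCA·BA·BA·BA·CCA·C·CCA·C·CCA·BA·BA·CCA
    A ↦ CCA
    B ↦ C
    C ↦ BA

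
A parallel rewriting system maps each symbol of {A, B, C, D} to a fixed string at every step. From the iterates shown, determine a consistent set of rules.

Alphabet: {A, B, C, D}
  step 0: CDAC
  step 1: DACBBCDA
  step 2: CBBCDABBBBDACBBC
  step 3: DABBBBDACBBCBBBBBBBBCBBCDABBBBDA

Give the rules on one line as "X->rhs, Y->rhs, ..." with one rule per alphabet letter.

  step 2 ⇒ step 3: CBBCDABBBBDACBBC ⇒ DA·BB·BB·DA·CB·BC·BB·BB·BB·BB·CB·BC·DA·BB·BB·DA
    A ↦ BC
    B ↦ BB
    C ↦ DA
    D ↦ CB

A->BC, B->BB, C->DA, D->CB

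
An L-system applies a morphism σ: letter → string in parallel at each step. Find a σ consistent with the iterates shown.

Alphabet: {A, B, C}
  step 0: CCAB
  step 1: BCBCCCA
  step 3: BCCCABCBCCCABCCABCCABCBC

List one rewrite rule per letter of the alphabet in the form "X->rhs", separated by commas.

  step 0 ⇒ step 1: CCAB ⇒ BC·BC·C·CA
    A ↦ C
    B ↦ CA
    C ↦ BC

A->C, B->CA, C->BC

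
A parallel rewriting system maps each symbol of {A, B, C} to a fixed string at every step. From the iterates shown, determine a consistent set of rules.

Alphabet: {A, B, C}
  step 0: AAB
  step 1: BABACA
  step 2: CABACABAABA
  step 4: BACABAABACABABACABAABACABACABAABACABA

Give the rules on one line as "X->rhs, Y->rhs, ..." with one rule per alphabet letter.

A->BA, B->CA, C->A

  step 1 ⇒ step 2: BABACA ⇒ CA·BA·CA·BA·A·BA
    A ↦ BA
    B ↦ CA
    C ↦ A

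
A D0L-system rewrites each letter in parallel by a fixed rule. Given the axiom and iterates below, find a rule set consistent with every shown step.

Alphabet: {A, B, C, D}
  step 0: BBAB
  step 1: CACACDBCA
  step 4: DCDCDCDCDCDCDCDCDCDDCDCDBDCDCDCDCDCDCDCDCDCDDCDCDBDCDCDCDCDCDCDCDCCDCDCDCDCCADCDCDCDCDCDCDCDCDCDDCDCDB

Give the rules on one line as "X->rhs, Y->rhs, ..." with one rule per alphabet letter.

A->CDB, B->CA, C->DCD, D->C

  step 0 ⇒ step 1: BBAB ⇒ CA·CA·CDB·CA
    A ↦ CDB
    B ↦ CA
    C ↦ DCD  (constrained at step 1)
    D ↦ C  (constrained at step 1)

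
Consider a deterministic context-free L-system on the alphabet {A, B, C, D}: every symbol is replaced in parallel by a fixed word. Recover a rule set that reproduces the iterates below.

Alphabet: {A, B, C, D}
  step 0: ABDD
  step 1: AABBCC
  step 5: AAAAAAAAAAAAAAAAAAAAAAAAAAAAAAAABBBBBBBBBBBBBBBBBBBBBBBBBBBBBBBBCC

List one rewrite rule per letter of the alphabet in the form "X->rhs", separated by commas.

  step 0 ⇒ step 1: ABDD ⇒ AA·BB·C·C
    A ↦ AA
    B ↦ BB
    D ↦ C
    C ↦ D  (constrained at step 1)

A->AA, B->BB, C->D, D->C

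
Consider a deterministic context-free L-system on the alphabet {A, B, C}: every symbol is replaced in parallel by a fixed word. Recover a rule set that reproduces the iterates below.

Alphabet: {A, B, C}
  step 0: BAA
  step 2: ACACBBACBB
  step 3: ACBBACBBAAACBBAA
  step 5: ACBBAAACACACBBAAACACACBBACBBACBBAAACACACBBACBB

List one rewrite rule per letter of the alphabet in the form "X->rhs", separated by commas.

  step 2 ⇒ step 3: ACACBBACBB ⇒ AC·BB·AC·BB·A·A·AC·BB·A·A
    A ↦ AC
    B ↦ A
    C ↦ BB

A->AC, B->A, C->BB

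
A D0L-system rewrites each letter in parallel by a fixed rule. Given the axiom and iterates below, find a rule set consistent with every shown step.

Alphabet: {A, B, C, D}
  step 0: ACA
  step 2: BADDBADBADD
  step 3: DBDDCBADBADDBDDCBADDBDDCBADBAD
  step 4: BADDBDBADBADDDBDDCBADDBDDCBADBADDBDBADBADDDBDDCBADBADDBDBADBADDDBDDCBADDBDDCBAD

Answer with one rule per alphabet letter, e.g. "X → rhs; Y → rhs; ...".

  step 3 ⇒ step 4: DBDDCBADBADDBDDCBADDBDDCBADBAD ⇒ BAD·DBD·BAD·BAD·D·DBD·DC·BAD·DBD·DC·BAD·BAD·DBD·BAD·BAD·D·DBD·DC·BAD·BAD·DBD·BAD·BAD·D·DBD·DC·BAD·DBD·DC·BAD
    A ↦ DC
    B ↦ DBD
    C ↦ D
    D ↦ BAD

A->DC, B->DBD, C->D, D->BAD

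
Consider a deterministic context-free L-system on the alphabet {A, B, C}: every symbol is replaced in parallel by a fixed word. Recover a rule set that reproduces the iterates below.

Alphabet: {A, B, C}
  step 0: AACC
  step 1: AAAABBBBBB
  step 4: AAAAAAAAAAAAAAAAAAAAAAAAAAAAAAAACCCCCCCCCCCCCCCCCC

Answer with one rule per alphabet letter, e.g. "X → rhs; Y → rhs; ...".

A->AA, B->C, C->BBB

  step 0 ⇒ step 1: AACC ⇒ AA·AA·BBB·BBB
    A ↦ AA
    C ↦ BBB
    B ↦ C  (constrained at step 1)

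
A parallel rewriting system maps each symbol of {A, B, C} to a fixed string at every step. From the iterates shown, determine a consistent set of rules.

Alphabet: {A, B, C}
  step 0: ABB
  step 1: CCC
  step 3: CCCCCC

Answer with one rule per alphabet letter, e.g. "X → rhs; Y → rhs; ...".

A->C, B->C, C->AB

  step 0 ⇒ step 1: ABB ⇒ C·C·C
    A ↦ C
    B ↦ C
    C ↦ AB  (constrained at step 1)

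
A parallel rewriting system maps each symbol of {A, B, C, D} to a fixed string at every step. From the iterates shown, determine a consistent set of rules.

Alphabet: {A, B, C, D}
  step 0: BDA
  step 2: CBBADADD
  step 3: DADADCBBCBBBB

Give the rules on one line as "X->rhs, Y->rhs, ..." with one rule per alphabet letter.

  step 2 ⇒ step 3: CBBADADD ⇒ D·AD·AD·C·BB·C·BB·BB
    A ↦ C
    B ↦ AD
    C ↦ D
    D ↦ BB

A->C, B->AD, C->D, D->BB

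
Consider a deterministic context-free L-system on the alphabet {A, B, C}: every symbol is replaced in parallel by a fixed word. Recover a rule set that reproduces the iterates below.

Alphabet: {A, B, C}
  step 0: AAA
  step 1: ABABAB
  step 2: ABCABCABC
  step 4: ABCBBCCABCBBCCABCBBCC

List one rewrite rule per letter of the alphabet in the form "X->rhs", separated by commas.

A->AB, B->C, C->BB

  step 1 ⇒ step 2: ABABAB ⇒ AB·C·AB·C·AB·C
    A ↦ AB
    B ↦ C
    C ↦ BB  (constrained at step 2)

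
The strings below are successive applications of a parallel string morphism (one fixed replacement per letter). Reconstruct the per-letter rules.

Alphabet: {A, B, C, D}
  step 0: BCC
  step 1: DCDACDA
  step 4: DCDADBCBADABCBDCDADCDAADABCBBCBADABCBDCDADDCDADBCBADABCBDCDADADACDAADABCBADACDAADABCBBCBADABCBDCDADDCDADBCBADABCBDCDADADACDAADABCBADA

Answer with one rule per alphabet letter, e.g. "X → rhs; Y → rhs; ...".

A->BCB, B->D, C->CDA, D->ADA

  step 0 ⇒ step 1: BCC ⇒ D·CDA·CDA
    B ↦ D
    C ↦ CDA
    A ↦ BCB  (constrained at step 1)
    D ↦ ADA  (constrained at step 1)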